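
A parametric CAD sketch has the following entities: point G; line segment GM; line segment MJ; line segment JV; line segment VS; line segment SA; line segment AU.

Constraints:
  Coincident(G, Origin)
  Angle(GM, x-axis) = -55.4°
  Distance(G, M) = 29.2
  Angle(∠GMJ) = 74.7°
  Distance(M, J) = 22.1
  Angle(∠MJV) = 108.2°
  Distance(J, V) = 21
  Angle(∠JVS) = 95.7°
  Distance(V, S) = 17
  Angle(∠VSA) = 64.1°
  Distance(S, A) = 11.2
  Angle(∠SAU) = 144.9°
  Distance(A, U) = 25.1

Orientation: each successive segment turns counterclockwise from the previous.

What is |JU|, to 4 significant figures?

7.876

G is at the origin; GM runs at -55.4° with length 29.2, so M = (16.58, -24.04). ∠GMJ = 74.7° gives MJ at 49.90° from the x-axis; with |MJ| = 22.1, J = (30.82, -7.131). ∠MJV = 108.2° gives JV at 121.7° from the x-axis; with |JV| = 21.0, V = (19.78, 10.74). ∠JVS = 95.7° gives VS at -154.0° from the x-axis; with |VS| = 17.0, S = (4.502, 3.284). ∠VSA = 64.1° gives SA at -38.10° from the x-axis; with |SA| = 11.2, A = (13.32, -3.627). ∠SAU = 144.9° gives AU at -3.000° from the x-axis; with |AU| = 25.1, U = (38.38, -4.941). Then |JU| = |U − J| = 7.876.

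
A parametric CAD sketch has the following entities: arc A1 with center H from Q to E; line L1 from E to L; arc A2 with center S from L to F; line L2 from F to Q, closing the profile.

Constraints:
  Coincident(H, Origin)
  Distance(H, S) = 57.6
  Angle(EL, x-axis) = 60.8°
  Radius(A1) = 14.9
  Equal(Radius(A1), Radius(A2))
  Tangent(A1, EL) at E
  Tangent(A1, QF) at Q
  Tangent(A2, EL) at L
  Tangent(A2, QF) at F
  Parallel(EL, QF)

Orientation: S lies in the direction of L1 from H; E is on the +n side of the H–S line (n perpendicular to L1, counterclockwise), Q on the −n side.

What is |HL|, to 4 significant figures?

59.50

The slot axis is L1's direction at 60.8°, so u = (cos 60.8°, sin 60.8°) = (0.4879, 0.8729) and n = (−sin 60.8°, cos 60.8°) = (-0.8729, 0.4879). H is at the origin and S lies 57.6 along u from H, so S = 57.6·u = (28.10, 50.28). Tangency of A1 to both parallel lines with radius 14.9 puts E and Q at H ± 14.9·n: E = (-13.01, 7.269), Q = (13.01, -7.269). Equal radii place L and F the same way about S: L = S + 14.9·n = (15.09, 57.55), F = S − 14.9·n = (41.11, 43.01). Then |HL| = |L − H| = 59.50.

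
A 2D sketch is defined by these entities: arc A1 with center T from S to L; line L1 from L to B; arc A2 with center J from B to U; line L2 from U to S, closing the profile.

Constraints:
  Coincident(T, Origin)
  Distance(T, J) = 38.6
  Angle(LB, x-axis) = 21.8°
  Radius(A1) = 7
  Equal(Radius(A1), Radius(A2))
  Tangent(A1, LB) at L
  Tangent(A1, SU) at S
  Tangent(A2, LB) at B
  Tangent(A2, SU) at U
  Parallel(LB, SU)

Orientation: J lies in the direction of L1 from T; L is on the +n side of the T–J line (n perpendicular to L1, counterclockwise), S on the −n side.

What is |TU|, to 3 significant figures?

39.2

The slot axis is L1's direction at 21.8°, so u = (cos 21.8°, sin 21.8°) = (0.928, 0.371) and n = (−sin 21.8°, cos 21.8°) = (-0.371, 0.928). T is at the origin and J lies 38.6 along u from T, so J = 38.6·u = (35.8, 14.3). Tangency of A1 to both parallel lines with radius 7.0 puts L and S at T ± 7.0·n: L = (-2.60, 6.50), S = (2.60, -6.50). Equal radii place B and U the same way about J: B = J + 7.0·n = (33.2, 20.8), U = J − 7.0·n = (38.4, 7.84). Then |TU| = |U − T| = 39.2.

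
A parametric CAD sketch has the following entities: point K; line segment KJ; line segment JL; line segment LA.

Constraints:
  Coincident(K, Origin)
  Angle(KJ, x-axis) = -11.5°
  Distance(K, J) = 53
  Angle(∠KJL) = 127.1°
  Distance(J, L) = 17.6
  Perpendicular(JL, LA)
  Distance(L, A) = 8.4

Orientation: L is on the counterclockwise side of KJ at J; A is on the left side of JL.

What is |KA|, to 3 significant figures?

60.0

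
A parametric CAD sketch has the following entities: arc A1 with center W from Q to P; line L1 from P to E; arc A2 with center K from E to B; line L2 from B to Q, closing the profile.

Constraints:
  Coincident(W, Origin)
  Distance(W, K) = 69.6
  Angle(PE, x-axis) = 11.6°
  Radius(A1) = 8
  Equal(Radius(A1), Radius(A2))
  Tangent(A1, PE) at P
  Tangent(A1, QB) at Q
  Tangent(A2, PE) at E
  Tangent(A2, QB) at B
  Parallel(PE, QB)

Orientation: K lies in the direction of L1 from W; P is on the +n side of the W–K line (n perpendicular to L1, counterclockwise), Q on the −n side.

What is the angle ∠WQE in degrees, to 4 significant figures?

77.05°

The slot axis is L1's direction at 11.6°, so u = (cos 11.6°, sin 11.6°) = (0.9796, 0.2011) and n = (−sin 11.6°, cos 11.6°) = (-0.2011, 0.9796). W is at the origin and K lies 69.6 along u from W, so K = 69.6·u = (68.18, 14.00). Tangency of A1 to both parallel lines with radius 8.0 puts P and Q at W ± 8.0·n: P = (-1.609, 7.837), Q = (1.609, -7.837). Equal radii place E and B the same way about K: E = K + 8.0·n = (66.57, 21.83), B = K − 8.0·n = (69.79, 6.158). Then cos ∠WQE = QW·QE / (|QW||QE|), giving 77.05°.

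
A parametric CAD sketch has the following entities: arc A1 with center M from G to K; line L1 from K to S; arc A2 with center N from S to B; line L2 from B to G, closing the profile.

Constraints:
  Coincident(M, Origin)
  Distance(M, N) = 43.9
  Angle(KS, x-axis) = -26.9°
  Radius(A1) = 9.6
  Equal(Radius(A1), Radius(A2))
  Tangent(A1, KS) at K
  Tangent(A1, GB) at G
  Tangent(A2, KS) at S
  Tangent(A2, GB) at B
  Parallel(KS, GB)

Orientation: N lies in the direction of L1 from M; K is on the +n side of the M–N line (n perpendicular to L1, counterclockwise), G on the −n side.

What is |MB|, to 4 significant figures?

44.94

Tangency of A1 to both parallel lines with radius 9.6 puts K and G at M ± 9.6·n: K = (4.343, 8.561), G = (-4.343, -8.561). Equal radii place S and B the same way about N: S = N + 9.6·n = (43.49, -11.30), B = N − 9.6·n = (34.81, -28.42). Then |MB| = |B − M| = 44.94.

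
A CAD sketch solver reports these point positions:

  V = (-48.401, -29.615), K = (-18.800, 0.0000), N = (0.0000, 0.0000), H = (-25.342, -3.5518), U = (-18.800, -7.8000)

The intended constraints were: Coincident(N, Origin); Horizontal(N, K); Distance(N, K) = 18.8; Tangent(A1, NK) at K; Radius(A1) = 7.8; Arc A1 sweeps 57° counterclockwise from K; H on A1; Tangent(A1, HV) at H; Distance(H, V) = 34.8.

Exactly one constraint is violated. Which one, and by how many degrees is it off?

Tangent(A1, HV) at H — off by 8.50°.

N = (0.00, 0.00) ✓; N.y = 0.00, K.y = 0.00 ✓; |NK| = 18.80 ✓; ∠(UK, KN) = 90.00° ✓; |UK| = 7.800 ✓; bearing(U→H) − bearing(U→K) = 57.00° ✓; |UH| = 7.800 ✓; ∠(UH, HV) = 98.50° ✗; |HV| = 34.80 ✓.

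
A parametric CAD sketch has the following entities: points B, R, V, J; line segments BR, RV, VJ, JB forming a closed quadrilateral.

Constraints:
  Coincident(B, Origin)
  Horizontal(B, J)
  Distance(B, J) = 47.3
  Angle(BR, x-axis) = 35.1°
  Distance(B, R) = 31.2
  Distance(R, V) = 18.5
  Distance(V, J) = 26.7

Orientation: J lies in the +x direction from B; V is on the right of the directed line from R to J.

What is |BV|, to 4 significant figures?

20.60

Checks: |RV| = 18.50 ✓; |VJ| = 26.70 ✓.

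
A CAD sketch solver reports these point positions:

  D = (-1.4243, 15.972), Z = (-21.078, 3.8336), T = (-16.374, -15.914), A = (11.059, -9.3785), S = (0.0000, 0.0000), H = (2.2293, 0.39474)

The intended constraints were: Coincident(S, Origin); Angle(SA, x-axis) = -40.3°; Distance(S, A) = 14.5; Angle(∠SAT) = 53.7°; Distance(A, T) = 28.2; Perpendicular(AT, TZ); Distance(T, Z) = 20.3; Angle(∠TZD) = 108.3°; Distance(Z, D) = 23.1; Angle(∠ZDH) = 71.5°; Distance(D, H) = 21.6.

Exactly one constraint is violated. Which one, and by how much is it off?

Distance(D, H) = 21.6 — off by 5.60.

S = (0.00, 0.00) ✓; SA at -40.30° ✓; |SA| = 14.50 ✓; ∠SAT = 53.70° ✓; |AT| = 28.20 ✓; ∠(AT, TZ) = 90.00° ✓; |TZ| = 20.30 ✓; ∠TZD = 108.3° ✓; |ZD| = 23.10 ✓; ∠ZDH = 71.50° ✓; |DH| = 16.00 ✗.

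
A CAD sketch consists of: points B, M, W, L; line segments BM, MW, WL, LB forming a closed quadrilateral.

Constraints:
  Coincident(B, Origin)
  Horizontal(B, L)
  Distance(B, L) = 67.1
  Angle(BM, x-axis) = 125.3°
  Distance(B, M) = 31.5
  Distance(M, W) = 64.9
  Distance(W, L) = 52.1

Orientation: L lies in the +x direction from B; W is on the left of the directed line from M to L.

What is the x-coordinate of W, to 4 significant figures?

43.32

Checks: |MW| = 64.90 ✓; |WL| = 52.10 ✓.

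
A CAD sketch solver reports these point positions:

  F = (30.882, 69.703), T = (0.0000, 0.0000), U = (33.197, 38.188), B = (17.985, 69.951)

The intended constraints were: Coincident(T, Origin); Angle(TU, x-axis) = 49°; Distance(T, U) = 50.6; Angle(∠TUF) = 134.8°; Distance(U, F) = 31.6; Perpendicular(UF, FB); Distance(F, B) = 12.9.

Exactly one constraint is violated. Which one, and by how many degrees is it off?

Perpendicular(UF, FB) — off by 5.30°.

T = (0.00, 0.00) ✓; TU at 49.00° ✓; |TU| = 50.60 ✓; ∠TUF = 134.8° ✓; |UF| = 31.60 ✓; ∠(UF, FB) = 84.70° ✗; |FB| = 12.90 ✓.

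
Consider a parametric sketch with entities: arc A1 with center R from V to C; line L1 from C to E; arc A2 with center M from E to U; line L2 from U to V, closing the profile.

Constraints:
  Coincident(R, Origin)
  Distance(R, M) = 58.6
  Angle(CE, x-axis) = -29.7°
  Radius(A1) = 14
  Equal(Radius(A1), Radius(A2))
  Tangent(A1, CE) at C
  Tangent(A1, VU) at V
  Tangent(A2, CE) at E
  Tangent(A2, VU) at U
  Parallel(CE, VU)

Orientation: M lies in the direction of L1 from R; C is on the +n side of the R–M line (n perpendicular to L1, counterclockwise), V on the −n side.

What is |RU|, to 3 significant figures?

60.2

Tangency of A1 to both parallel lines with radius 14.0 puts C and V at R ± 14.0·n: C = (6.94, 12.2), V = (-6.94, -12.2). Equal radii place E and U the same way about M: E = M + 14.0·n = (57.8, -16.9), U = M − 14.0·n = (44.0, -41.2). Then |RU| = |U − R| = 60.2.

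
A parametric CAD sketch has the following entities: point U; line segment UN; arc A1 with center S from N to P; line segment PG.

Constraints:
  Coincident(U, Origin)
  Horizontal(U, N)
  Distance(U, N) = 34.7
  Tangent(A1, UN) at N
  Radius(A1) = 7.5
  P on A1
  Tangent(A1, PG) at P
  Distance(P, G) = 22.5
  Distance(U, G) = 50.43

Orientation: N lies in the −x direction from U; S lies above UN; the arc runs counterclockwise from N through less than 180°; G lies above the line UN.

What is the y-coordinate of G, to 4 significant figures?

30.60

U is at the origin; UN is horizontal with |UN| = 34.7 and N on the −x side, so N = (-34.70, 0.000). Tangency of A1 to UN means the radius SN is perpendicular to UN, so S = N + (0, 7.5) = (-34.70, 7.500). Since SP ⟂ PG (tangency), |SG| = √(7.5² + 22.5²) = 23.72 regardless of where P sits on A1. So G lies on both circle(U, 50.43) and circle(S, 23.72); the above-UN intersection is G = (-40.09, 30.60). P is the foot of the tangent from G: P = (-28.31, 11.43).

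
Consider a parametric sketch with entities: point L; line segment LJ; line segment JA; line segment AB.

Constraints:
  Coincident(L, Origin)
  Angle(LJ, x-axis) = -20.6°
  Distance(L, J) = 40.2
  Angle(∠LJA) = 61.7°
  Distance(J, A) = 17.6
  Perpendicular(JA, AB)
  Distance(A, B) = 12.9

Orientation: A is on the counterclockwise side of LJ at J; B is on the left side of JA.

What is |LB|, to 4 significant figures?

22.54

L is at the origin; LJ runs at -20.6° with length 40.2, so J = 40.2·(cos -20.6°, sin -20.6°) = (37.63, -14.14). ∠LJA = 61.7°, so JA runs at -20.6° + (180° − 61.7°) = 97.70° from the x-axis; with |JA| = 17.6, A = J + 17.6·(cos 97.70°, sin 97.70°) = (35.27, 3.297). The perpendicularity gives AB at right angles to JA; with |AB| = 12.9 on the left of JA, B = A + 12.9·(-0.9910, -0.1340) = (22.49, 1.569). Then |LB| = |B − L| = 22.54.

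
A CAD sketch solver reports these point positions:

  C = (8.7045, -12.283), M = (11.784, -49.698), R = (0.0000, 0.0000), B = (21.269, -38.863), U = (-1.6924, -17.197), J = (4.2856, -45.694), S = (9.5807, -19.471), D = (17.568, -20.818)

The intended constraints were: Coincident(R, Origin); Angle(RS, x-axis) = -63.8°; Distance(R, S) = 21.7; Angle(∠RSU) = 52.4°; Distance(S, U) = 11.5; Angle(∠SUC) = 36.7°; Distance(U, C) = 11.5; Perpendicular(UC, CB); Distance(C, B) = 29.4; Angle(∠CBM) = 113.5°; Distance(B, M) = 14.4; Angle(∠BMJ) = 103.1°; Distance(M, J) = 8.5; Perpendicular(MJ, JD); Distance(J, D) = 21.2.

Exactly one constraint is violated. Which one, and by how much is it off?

Distance(J, D) = 21.2 — off by 7.00.

R = (0.00, 0.00) ✓; RS at -63.80° ✓; |RS| = 21.70 ✓; ∠RSU = 52.40° ✓; |SU| = 11.50 ✓; ∠SUC = 36.70° ✓; |UC| = 11.50 ✓; ∠(UC, CB) = 90.00° ✓; |CB| = 29.40 ✓; ∠CBM = 113.5° ✓; |BM| = 14.40 ✓; ∠BMJ = 103.1° ✓; |MJ| = 8.500 ✓; ∠(MJ, JD) = 90.00° ✓; |JD| = 28.20 ✗.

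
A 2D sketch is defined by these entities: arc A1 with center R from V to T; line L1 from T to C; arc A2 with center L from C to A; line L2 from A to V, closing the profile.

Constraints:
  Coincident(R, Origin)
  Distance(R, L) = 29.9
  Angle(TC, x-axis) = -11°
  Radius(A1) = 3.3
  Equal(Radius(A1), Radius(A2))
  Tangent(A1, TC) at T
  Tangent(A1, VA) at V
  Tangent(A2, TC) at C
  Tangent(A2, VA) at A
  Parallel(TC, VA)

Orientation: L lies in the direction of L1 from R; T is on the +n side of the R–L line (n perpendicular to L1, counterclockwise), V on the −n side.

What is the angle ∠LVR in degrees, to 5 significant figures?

83.702°

The slot axis is L1's direction at -11.0°, so u = (cos -11.0°, sin -11.0°) = (0.98163, -0.19081) and n = (−sin -11.0°, cos -11.0°) = (0.19081, 0.98163). R is at the origin and L lies 29.9 along u from R, so L = 29.9·u = (29.351, -5.7052). Tangency of A1 to both parallel lines with radius 3.3 puts T and V at R ± 3.3·n: T = (0.62967, 3.2394), V = (-0.62967, -3.2394). Then cos ∠LVR = VL·VR / (|VL||VR|), giving 83.702°.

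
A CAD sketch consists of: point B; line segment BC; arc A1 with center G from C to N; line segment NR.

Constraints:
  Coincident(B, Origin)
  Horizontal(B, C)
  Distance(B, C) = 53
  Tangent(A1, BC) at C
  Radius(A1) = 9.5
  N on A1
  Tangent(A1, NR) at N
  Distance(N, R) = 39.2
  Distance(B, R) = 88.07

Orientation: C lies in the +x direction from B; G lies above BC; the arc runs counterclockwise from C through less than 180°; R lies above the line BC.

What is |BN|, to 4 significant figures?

61.91

B is at the origin; BC is horizontal with |BC| = 53.0 and C on the +x side, so C = (53.00, 0.000). Tangency of A1 to BC means the radius GC is perpendicular to BC, so G = C + (0, 9.5) = (53.00, 9.500). Since GN ⟂ NR (tangency), |GR| = √(9.5² + 39.2²) = 40.33 regardless of where N sits on A1. So R lies on both circle(B, 88.07) and circle(G, 40.33); the above-BC intersection is R = (77.77, 41.34). N is the foot of the tangent from R: N = (61.66, 5.597).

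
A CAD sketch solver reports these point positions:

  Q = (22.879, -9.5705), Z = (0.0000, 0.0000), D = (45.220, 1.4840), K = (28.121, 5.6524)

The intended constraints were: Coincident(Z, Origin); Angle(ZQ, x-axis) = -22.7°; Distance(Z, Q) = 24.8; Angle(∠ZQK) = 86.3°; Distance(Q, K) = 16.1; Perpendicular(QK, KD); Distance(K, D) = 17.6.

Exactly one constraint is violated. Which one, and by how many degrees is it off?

Perpendicular(QK, KD) — off by 5.30°.

Z = (0.00, 0.00) ✓; ZQ at -22.70° ✓; |ZQ| = 24.80 ✓; ∠ZQK = 86.30° ✓; |QK| = 16.10 ✓; ∠(QK, KD) = 84.70° ✗; |KD| = 17.60 ✓.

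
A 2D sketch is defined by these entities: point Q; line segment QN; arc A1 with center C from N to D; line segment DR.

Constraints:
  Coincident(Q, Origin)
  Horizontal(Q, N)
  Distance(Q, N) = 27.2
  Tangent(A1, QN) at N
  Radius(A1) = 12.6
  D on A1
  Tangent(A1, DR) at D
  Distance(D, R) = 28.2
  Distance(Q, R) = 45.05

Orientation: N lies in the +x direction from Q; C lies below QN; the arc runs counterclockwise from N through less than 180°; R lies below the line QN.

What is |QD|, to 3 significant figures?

20.0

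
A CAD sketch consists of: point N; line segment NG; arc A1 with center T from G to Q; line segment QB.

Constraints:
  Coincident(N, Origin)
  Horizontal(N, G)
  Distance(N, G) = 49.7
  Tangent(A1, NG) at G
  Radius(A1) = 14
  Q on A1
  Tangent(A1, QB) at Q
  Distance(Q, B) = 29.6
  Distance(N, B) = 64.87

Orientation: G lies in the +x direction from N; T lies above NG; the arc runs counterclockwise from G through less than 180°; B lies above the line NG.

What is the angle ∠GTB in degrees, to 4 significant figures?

172.3°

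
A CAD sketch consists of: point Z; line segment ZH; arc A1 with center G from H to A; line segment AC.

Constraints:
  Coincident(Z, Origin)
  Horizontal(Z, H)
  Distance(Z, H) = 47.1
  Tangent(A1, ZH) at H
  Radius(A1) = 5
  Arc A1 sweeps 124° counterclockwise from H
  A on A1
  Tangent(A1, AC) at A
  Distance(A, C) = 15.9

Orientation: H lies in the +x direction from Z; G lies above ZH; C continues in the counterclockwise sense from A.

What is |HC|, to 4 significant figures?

21.51

Z is at the origin; Z and H share the same y with |ZH| = 47.1 and H on the +x side, so H = (47.10, 0.000). A1 meets ZH tangentially, so GH is at right angles to ZH, so G = H + (0, 5) = (47.10, 5.000). On A1, H sits at bearing -90° from G; a 124° counterclockwise sweep puts A at bearing 34°, so A = G + 5.0·(cos 34°, sin 34°) = (51.25, 7.796). A1 meets AC tangentially, so GA is at right angles to AC, so AC runs along (−sin 34°, cos 34°); with |AC| = 15.9, C = (42.35, 20.98). Then |HC| = |C − H| = 21.51.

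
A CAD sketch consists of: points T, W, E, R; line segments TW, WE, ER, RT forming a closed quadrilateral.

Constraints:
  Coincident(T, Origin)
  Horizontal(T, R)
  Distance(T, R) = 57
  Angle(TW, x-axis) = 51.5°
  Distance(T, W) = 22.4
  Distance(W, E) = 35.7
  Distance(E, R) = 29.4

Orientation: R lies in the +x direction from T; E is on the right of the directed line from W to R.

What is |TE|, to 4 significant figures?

33.98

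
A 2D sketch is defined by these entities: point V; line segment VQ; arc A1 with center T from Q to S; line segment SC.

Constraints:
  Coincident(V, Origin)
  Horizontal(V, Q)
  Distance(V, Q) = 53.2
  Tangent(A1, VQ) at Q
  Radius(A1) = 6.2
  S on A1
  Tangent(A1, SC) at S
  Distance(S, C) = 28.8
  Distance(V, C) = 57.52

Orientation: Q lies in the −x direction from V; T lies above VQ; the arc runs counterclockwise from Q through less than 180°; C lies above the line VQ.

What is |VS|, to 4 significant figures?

47.38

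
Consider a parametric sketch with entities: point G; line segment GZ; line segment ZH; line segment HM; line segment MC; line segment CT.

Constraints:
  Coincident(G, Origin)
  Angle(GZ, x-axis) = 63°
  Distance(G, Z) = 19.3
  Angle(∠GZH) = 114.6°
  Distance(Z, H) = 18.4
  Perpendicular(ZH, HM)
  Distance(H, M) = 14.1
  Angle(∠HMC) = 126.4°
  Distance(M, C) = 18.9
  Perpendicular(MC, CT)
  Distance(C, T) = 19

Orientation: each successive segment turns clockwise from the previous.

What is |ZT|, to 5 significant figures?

12.879

G is at the origin; GZ runs at 63.0° with length 19.3, so Z = (8.7620, 17.196). ∠GZH = 114.6° gives ZH at -2.4000° from the x-axis; with |ZH| = 18.4, H = (27.146, 16.426). ZH ⟂ HM, so HM runs at -92.400°; with |HM| = 14.1, M = (26.555, 2.3383). ∠HMC = 126.4° gives MC at -146.00° from the x-axis; with |MC| = 18.9, C = (10.887, -8.2305). The perpendicularity gives CT at right angles to MC, so CT runs at 124.00°; with |CT| = 19.0, T = (0.26195, 7.5212). Then |ZT| = |T − Z| = 12.879.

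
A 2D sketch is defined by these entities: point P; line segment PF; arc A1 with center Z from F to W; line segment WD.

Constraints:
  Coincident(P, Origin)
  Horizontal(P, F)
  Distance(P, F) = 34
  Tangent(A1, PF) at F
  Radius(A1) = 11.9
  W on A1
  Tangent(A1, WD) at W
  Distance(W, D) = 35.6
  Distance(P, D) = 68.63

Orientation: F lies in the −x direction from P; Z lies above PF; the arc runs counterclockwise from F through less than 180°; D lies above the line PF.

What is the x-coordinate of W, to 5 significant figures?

-25.884

Checks: |PF| = 34.00 ✓; |ZW| = 11.90 ✓; ∠(ZW, WD) = 90.00° ✓; |WD| = 35.60 ✓; |PD| = 68.63 ✓.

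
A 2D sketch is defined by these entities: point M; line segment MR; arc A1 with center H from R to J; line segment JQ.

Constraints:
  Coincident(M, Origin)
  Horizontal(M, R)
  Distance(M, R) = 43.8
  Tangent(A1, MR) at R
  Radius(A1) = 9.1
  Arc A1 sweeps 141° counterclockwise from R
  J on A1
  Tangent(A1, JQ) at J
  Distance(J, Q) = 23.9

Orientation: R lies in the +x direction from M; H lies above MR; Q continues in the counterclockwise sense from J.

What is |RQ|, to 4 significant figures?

33.75

M is at the origin; MR is horizontal with |MR| = 43.8 and R on the +x side, so R = (43.80, 0.000). The tangent condition forces HR to be normal to MR, so H = R + (0, 9.1) = (43.80, 9.100). On A1, R sits at bearing -90° from H; a 141° counterclockwise sweep puts J at bearing 51°, so J = H + 9.1·(cos 51°, sin 51°) = (49.53, 16.17). A1 meets JQ tangentially, so HJ is at right angles to JQ, so JQ runs along (−sin 51°, cos 51°); with |JQ| = 23.9, Q = (30.95, 31.21). Then |RQ| = |Q − R| = 33.75.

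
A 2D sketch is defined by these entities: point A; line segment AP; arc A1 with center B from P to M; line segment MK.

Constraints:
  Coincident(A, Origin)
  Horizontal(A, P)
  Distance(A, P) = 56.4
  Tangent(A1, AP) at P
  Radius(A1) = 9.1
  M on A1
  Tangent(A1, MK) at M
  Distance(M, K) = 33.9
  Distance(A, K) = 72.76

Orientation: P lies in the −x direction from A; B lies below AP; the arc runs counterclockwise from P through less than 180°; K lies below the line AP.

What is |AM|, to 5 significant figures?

66.214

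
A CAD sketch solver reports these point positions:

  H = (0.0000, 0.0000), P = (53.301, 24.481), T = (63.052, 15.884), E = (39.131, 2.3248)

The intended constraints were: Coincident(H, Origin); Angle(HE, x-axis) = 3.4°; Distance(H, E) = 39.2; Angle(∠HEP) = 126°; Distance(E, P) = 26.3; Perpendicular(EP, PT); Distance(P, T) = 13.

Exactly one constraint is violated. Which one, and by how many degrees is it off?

Perpendicular(EP, PT) — off by 8.80°.

H = (0.00, 0.00) ✓; HE at 3.400° ✓; |HE| = 39.20 ✓; ∠HEP = 126.0° ✓; |EP| = 26.30 ✓; ∠(EP, PT) = 98.80° ✗; |PT| = 13.00 ✓.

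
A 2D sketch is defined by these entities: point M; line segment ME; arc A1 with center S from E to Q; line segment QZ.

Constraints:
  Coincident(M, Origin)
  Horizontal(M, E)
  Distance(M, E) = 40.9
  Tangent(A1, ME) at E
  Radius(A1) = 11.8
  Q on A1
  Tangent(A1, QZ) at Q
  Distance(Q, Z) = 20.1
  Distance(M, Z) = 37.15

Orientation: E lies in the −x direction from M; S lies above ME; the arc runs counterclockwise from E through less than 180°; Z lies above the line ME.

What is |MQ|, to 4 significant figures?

30.77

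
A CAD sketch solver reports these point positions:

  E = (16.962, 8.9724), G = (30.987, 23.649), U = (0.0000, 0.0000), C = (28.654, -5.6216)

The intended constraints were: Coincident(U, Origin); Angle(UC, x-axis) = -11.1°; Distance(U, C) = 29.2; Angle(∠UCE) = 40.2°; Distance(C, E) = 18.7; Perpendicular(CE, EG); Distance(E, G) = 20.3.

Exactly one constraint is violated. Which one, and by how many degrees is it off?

Perpendicular(CE, EG) — off by 7.60°.

U = (0.00, 0.00) ✓; UC at -11.10° ✓; |UC| = 29.20 ✓; ∠UCE = 40.20° ✓; |CE| = 18.70 ✓; ∠(CE, EG) = 82.40° ✗; |EG| = 20.30 ✓.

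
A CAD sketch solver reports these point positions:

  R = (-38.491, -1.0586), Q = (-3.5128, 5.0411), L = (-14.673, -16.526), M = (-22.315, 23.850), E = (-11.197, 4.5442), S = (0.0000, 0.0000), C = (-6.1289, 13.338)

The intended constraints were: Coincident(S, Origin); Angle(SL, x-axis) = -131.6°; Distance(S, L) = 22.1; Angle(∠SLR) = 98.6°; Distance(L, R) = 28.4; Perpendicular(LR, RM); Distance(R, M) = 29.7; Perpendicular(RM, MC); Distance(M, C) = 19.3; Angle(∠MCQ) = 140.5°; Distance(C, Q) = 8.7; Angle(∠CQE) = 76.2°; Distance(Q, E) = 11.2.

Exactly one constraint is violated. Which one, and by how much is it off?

Distance(Q, E) = 11.2 — off by 3.50.

S = (0.00, 0.00) ✓; SL at -131.6° ✓; |SL| = 22.10 ✓; ∠SLR = 98.60° ✓; |LR| = 28.40 ✓; ∠(LR, RM) = 90.00° ✓; |RM| = 29.70 ✓; ∠(RM, MC) = 90.00° ✓; |MC| = 19.30 ✓; ∠MCQ = 140.5° ✓; |CQ| = 8.700 ✓; ∠CQE = 76.20° ✓; |QE| = 7.700 ✗.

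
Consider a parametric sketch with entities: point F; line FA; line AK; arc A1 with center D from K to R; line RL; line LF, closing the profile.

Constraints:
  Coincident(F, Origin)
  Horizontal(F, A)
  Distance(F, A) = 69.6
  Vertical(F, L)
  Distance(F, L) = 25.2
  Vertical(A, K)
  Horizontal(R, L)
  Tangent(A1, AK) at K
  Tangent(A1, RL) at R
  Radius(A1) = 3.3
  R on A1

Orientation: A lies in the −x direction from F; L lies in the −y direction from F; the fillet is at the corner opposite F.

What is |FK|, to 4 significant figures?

72.96

F is at the origin; F and A share the same y with |FA| = 69.6 and A on the −x side, so A = (-69.60, 0.000). FL is vertical with |FL| = 25.2 and L on the −y side, so L = (0.000, -25.20). The virtual corner opposite F is at (-69.60, -25.20). Tangency of A1 to AK means the radius DK is perpendicular to AK and since A1 is tangent to RL there, DR ⟂ RL, with radius 3.3, so the center D sits 3.3 in from both sides at D = (-66.30, -21.90). That places the tangent points at K = (-69.60, -21.90) on AK and R = (-66.30, -25.20) on RL. Then |FK| = |K − F| = 72.96.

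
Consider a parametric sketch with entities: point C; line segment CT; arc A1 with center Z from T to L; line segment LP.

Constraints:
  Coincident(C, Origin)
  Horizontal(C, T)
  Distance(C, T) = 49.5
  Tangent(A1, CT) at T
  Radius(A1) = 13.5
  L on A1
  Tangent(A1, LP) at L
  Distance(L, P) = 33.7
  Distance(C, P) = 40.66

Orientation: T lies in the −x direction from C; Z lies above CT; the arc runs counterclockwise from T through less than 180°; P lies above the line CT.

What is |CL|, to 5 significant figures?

38.532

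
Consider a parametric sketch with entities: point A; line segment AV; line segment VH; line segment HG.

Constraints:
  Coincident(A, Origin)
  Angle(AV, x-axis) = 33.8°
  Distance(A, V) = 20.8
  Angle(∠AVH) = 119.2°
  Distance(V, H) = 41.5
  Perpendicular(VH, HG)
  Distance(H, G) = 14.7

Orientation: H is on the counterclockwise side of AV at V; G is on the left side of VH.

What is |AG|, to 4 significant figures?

51.76

A is at the origin; AV runs at 33.8° with length 20.8, so V = 20.8·(cos 33.8°, sin 33.8°) = (17.28, 11.57). ∠AVH = 119.2°, so VH runs at 33.8° + (180° − 119.2°) = 94.60° from the x-axis; with |VH| = 41.5, H = V + 41.5·(cos 94.60°, sin 94.60°) = (13.96, 52.94). The perpendicularity gives HG at right angles to VH; with |HG| = 14.7 on the left of VH, G = H + 14.7·(-0.9968, -0.08020) = (-0.6964, 51.76). Then |AG| = |G − A| = 51.76.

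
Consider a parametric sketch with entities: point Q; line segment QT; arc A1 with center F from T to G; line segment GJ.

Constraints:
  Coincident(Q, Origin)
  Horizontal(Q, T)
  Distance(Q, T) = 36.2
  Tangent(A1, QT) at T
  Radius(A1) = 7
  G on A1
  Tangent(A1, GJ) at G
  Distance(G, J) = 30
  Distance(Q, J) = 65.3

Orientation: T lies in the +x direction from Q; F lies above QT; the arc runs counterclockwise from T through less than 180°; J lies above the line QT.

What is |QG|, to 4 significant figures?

42.01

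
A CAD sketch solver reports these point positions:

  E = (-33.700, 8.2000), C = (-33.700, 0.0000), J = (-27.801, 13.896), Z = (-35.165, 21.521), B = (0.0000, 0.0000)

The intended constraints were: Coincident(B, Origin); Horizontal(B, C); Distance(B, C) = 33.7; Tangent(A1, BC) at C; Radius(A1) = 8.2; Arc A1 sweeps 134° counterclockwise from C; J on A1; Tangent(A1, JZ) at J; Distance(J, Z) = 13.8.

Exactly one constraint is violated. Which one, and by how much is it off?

Distance(J, Z) = 13.8 — off by 3.20.

B = (0.00, 0.00) ✓; B.y = 0.00, C.y = 0.00 ✓; |BC| = 33.70 ✓; ∠(EC, CB) = 90.00° ✓; |EC| = 8.200 ✓; bearing(E→J) − bearing(E→C) = 134.0° ✓; |EJ| = 8.200 ✓; ∠(EJ, JZ) = 89.99° ✓; |JZ| = 10.60 ✗.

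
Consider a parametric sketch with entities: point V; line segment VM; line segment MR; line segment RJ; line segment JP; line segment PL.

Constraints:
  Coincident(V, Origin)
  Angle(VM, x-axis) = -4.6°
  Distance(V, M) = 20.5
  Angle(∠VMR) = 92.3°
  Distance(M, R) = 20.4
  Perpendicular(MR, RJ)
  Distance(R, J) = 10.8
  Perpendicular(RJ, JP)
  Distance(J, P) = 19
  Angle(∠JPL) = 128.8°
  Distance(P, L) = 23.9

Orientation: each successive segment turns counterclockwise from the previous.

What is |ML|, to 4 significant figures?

15.67

V is at the origin; VM runs at -4.6° with length 20.5, so M = (20.43, -1.644). ∠VMR = 92.3° gives MR at 83.10° from the x-axis; with |MR| = 20.4, R = (22.88, 18.61). The perpendicularity gives RJ at right angles to MR, so RJ runs at 173.1°; with |RJ| = 10.8, J = (12.16, 19.91). RJ ⟂ JP, so JP runs at -96.90°; with |JP| = 19.0, P = (9.880, 1.043). ∠JPL = 128.8° gives PL at -45.70° from the x-axis; with |PL| = 23.9, L = (26.57, -16.06). Then |ML| = |L − M| = 15.67.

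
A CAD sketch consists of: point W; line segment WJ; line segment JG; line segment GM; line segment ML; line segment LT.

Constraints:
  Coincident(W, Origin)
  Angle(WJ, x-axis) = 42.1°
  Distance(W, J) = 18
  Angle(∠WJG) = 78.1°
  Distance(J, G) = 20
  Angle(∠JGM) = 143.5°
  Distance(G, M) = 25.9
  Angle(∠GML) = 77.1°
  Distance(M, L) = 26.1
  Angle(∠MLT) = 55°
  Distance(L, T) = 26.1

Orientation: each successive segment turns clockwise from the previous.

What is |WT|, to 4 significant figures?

18.51

W is at the origin; WJ runs at 42.1° with length 18.0, so J = (13.36, 12.07). ∠WJG = 78.1° gives JG at -59.80° from the x-axis; with |JG| = 20.0, G = (23.42, -5.218). ∠JGM = 143.5° gives GM at -96.30° from the x-axis; with |GM| = 25.9, M = (20.57, -30.96). ∠GML = 77.1° gives ML at 160.8° from the x-axis; with |ML| = 26.1, L = (-4.074, -22.38). ∠MLT = 55.0° gives LT at 35.80° from the x-axis; with |LT| = 26.1, T = (17.09, -7.111). Then |WT| = |T − W| = 18.51.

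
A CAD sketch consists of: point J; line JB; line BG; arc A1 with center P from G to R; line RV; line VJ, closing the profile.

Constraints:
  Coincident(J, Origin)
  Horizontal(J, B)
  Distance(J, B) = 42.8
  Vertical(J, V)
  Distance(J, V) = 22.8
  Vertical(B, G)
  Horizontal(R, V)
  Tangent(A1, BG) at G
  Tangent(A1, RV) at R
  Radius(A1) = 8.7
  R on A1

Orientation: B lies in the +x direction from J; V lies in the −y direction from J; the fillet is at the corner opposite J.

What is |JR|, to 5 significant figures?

41.020

J is at the origin; J and B share the same y with |JB| = 42.8 and B on the +x side, so B = (42.800, 0.0000). J and V share the same x with |JV| = 22.8 and V on the −y side, so V = (0.0000, -22.800). The virtual corner opposite J is at (42.800, -22.800). Since A1 is tangent to BG there, PG ⟂ BG and the tangent condition forces PR to be normal to RV, with radius 8.7, so the center P sits 8.7 in from both sides at P = (34.100, -14.100). That places the tangent points at G = (42.800, -14.100) on BG and R = (34.100, -22.800) on RV. Then |JR| = |R − J| = 41.020.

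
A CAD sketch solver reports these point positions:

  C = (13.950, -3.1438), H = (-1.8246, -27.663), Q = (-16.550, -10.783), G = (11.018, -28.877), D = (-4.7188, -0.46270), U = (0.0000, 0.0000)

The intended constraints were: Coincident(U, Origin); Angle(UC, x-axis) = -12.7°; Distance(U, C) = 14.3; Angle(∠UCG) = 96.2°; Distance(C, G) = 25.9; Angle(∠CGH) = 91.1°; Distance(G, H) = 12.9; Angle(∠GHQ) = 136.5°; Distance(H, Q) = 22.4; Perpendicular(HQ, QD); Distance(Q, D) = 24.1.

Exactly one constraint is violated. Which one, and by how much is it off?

Distance(Q, D) = 24.1 — off by 8.40.

U = (0.00, 0.00) ✓; UC at -12.70° ✓; |UC| = 14.30 ✓; ∠UCG = 96.20° ✓; |CG| = 25.90 ✓; ∠CGH = 91.10° ✓; |GH| = 12.90 ✓; ∠GHQ = 136.5° ✓; |HQ| = 22.40 ✓; ∠(HQ, QD) = 90.00° ✓; |QD| = 15.70 ✗.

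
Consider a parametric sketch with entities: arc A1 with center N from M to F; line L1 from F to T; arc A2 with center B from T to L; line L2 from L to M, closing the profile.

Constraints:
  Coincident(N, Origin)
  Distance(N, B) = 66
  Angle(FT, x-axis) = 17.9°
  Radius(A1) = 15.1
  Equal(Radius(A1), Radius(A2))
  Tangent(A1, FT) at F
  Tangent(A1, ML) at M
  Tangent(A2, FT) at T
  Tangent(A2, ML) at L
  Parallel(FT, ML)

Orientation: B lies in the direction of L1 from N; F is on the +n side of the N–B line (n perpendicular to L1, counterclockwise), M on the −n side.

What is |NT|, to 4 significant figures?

67.71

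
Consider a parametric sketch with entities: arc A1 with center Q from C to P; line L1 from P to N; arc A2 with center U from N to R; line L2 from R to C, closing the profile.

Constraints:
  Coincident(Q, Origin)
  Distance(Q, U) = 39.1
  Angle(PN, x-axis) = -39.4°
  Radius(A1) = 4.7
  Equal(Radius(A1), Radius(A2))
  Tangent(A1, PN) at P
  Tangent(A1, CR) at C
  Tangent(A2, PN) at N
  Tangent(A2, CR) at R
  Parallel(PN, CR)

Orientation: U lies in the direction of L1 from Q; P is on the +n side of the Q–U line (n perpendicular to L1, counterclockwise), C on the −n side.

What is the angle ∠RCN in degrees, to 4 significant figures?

13.52°

The slot axis is L1's direction at -39.4°, so u = (cos -39.4°, sin -39.4°) = (0.7727, -0.6347) and n = (−sin -39.4°, cos -39.4°) = (0.6347, 0.7727). Q is at the origin and U lies 39.1 along u from Q, so U = 39.1·u = (30.21, -24.82). Tangency of A1 to both parallel lines with radius 4.7 puts P and C at Q ± 4.7·n: P = (2.983, 3.632), C = (-2.983, -3.632). Equal radii place N and R the same way about U: N = U + 4.7·n = (33.20, -21.19), R = U − 4.7·n = (27.23, -28.45). Then cos ∠RCN = CR·CN / (|CR||CN|), giving 13.52°.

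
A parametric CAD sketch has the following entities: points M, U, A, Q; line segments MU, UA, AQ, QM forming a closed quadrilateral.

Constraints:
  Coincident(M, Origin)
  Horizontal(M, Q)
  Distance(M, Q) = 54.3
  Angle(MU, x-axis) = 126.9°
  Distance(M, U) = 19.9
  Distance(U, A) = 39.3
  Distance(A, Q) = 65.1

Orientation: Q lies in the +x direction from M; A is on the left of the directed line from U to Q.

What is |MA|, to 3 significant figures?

49.3

Checks: MU at 126.9° ✓; |UA| = 39.30 ✓; |AQ| = 65.10 ✓.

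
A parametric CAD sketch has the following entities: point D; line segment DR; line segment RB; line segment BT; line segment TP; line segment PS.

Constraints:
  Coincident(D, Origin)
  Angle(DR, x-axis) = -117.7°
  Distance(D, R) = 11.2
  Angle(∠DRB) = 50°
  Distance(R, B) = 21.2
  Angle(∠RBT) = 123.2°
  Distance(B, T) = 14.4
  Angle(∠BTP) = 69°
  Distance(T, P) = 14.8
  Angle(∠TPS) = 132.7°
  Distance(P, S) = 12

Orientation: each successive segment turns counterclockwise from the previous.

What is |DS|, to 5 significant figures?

2.4169

D is at the origin; DR runs at -117.7° with length 11.2, so R = (-5.2062, -9.9164). ∠DRB = 50.0° gives RB at 12.300° from the x-axis; with |RB| = 21.2, B = (15.507, -5.4002). ∠RBT = 123.2° gives BT at 69.100° from the x-axis; with |BT| = 14.4, T = (20.644, 8.0524). ∠BTP = 69.0° gives TP at -179.90° from the x-axis; with |TP| = 14.8, P = (5.8442, 8.0265). ∠TPS = 132.7° gives PS at -132.60° from the x-axis; with |PS| = 12.0, S = (-2.2783, -0.80662). Then |DS| = |S − D| = 2.4169.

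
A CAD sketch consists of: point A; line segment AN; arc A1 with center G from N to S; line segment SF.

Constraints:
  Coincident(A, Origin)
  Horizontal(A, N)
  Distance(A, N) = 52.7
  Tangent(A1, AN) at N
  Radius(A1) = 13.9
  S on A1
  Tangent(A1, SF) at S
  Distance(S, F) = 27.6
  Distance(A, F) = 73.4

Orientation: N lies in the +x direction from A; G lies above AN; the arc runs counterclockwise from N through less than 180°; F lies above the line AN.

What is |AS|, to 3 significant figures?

68.4

Checks: |GS| = 13.90 ✓; ∠(GS, SF) = 90.00° ✓; |SF| = 27.60 ✓; |AF| = 73.40 ✓.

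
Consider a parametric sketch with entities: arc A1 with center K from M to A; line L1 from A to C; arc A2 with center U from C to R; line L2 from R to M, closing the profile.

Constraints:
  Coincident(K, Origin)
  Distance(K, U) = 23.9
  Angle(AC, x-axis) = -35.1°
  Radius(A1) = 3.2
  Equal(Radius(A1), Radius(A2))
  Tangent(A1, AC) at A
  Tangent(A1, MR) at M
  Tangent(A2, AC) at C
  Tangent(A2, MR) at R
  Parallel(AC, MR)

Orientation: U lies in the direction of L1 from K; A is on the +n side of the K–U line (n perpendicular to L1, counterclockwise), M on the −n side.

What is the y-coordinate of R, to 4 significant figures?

-16.36

The slot axis is L1's direction at -35.1°, so u = (cos -35.1°, sin -35.1°) = (0.8181, -0.5750) and n = (−sin -35.1°, cos -35.1°) = (0.5750, 0.8181). K is at the origin and U lies 23.9 along u from K, so U = 23.9·u = (19.55, -13.74). Tangency of A1 to both parallel lines with radius 3.2 puts A and M at K ± 3.2·n: A = (1.840, 2.618), M = (-1.840, -2.618). Equal radii place C and R the same way about U: C = U + 3.2·n = (21.39, -11.12), R = U − 3.2·n = (17.71, -16.36). So R.y = -16.36.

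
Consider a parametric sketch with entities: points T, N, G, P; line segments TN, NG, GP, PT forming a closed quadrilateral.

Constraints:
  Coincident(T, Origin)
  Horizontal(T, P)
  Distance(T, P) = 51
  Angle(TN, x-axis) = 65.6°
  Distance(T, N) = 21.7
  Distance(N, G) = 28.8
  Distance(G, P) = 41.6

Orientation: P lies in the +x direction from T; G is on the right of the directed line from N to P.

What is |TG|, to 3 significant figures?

13.7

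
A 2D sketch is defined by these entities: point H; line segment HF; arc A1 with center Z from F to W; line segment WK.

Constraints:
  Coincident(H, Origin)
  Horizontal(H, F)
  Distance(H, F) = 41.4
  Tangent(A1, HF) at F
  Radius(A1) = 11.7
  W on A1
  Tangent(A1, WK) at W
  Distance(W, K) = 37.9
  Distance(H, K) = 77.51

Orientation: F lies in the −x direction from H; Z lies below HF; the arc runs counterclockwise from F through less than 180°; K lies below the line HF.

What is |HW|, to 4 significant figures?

53.30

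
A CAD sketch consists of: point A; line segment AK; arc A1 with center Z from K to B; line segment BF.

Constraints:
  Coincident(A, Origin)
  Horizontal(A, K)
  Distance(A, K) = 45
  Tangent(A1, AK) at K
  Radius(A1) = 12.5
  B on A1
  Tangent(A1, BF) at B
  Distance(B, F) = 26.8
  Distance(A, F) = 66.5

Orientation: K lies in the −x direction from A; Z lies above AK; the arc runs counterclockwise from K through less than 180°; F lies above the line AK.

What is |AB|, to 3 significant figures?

40.8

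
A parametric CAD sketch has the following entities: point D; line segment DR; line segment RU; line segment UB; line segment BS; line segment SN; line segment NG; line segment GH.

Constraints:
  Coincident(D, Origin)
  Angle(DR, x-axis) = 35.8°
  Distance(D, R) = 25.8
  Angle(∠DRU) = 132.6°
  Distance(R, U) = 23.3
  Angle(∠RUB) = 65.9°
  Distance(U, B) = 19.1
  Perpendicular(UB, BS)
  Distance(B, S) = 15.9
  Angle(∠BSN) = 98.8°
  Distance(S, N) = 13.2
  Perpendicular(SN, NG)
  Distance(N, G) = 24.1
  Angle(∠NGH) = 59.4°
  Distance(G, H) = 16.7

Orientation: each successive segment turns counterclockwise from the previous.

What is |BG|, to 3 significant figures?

17.7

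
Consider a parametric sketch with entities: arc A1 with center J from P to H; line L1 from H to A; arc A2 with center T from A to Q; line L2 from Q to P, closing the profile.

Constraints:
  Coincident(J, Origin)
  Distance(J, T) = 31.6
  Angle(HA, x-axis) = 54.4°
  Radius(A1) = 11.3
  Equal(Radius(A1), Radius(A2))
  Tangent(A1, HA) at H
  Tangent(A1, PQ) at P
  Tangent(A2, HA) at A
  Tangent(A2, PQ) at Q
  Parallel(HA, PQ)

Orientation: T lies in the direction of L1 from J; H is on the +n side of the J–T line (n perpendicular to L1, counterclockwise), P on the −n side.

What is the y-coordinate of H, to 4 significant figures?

6.578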